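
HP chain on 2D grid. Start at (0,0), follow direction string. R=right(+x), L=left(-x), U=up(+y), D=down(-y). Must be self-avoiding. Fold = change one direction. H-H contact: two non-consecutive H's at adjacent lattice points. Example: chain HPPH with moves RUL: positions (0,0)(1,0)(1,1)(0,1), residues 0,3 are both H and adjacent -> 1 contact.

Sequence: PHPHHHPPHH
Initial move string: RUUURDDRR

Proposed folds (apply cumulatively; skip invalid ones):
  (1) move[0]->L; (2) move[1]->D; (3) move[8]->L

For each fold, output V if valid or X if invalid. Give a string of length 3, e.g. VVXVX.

Answer: VXX

Derivation:
Initial: RUUURDDRR -> [(0, 0), (1, 0), (1, 1), (1, 2), (1, 3), (2, 3), (2, 2), (2, 1), (3, 1), (4, 1)]
Fold 1: move[0]->L => LUUURDDRR VALID
Fold 2: move[1]->D => LDUURDDRR INVALID (collision), skipped
Fold 3: move[8]->L => LUUURDDRL INVALID (collision), skipped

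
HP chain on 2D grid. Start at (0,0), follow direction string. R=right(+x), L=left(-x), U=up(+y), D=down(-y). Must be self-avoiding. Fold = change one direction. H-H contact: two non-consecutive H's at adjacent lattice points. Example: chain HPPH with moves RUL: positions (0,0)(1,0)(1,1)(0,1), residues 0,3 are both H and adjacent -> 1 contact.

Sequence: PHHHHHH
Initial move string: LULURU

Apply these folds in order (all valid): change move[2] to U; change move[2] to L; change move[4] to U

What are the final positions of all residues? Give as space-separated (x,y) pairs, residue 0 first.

Answer: (0,0) (-1,0) (-1,1) (-2,1) (-2,2) (-2,3) (-2,4)

Derivation:
Initial moves: LULURU
Fold: move[2]->U => LUUURU (positions: [(0, 0), (-1, 0), (-1, 1), (-1, 2), (-1, 3), (0, 3), (0, 4)])
Fold: move[2]->L => LULURU (positions: [(0, 0), (-1, 0), (-1, 1), (-2, 1), (-2, 2), (-1, 2), (-1, 3)])
Fold: move[4]->U => LULUUU (positions: [(0, 0), (-1, 0), (-1, 1), (-2, 1), (-2, 2), (-2, 3), (-2, 4)])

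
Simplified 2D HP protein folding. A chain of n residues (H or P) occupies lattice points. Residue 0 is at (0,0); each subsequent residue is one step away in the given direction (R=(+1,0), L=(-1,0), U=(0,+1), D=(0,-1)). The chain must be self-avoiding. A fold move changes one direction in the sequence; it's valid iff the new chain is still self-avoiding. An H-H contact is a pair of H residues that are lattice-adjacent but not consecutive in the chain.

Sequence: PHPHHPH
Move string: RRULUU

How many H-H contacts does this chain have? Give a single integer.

Positions: [(0, 0), (1, 0), (2, 0), (2, 1), (1, 1), (1, 2), (1, 3)]
H-H contact: residue 1 @(1,0) - residue 4 @(1, 1)

Answer: 1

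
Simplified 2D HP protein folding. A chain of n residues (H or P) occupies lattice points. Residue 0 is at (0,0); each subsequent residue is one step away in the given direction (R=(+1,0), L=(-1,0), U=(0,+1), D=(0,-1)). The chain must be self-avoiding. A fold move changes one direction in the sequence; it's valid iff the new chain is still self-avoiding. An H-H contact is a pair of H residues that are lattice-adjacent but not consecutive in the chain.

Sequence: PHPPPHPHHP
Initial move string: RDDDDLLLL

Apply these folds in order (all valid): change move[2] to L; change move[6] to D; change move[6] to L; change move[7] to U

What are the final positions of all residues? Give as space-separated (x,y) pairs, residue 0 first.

Answer: (0,0) (1,0) (1,-1) (0,-1) (0,-2) (0,-3) (-1,-3) (-2,-3) (-2,-2) (-3,-2)

Derivation:
Initial moves: RDDDDLLLL
Fold: move[2]->L => RDLDDLLLL (positions: [(0, 0), (1, 0), (1, -1), (0, -1), (0, -2), (0, -3), (-1, -3), (-2, -3), (-3, -3), (-4, -3)])
Fold: move[6]->D => RDLDDLDLL (positions: [(0, 0), (1, 0), (1, -1), (0, -1), (0, -2), (0, -3), (-1, -3), (-1, -4), (-2, -4), (-3, -4)])
Fold: move[6]->L => RDLDDLLLL (positions: [(0, 0), (1, 0), (1, -1), (0, -1), (0, -2), (0, -3), (-1, -3), (-2, -3), (-3, -3), (-4, -3)])
Fold: move[7]->U => RDLDDLLUL (positions: [(0, 0), (1, 0), (1, -1), (0, -1), (0, -2), (0, -3), (-1, -3), (-2, -3), (-2, -2), (-3, -2)])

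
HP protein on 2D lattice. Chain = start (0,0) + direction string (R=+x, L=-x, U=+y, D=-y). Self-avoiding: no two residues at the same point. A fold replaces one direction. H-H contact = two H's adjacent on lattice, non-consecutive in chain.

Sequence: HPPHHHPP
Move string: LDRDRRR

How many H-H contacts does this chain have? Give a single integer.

Answer: 1

Derivation:
Positions: [(0, 0), (-1, 0), (-1, -1), (0, -1), (0, -2), (1, -2), (2, -2), (3, -2)]
H-H contact: residue 0 @(0,0) - residue 3 @(0, -1)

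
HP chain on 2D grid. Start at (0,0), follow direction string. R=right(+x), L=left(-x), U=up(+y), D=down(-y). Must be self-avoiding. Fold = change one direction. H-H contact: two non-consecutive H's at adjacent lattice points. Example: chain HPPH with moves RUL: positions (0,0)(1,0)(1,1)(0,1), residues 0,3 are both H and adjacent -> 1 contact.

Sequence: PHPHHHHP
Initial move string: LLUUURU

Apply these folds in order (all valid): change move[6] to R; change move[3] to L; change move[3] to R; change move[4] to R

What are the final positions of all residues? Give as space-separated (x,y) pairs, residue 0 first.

Initial moves: LLUUURU
Fold: move[6]->R => LLUUURR (positions: [(0, 0), (-1, 0), (-2, 0), (-2, 1), (-2, 2), (-2, 3), (-1, 3), (0, 3)])
Fold: move[3]->L => LLULURR (positions: [(0, 0), (-1, 0), (-2, 0), (-2, 1), (-3, 1), (-3, 2), (-2, 2), (-1, 2)])
Fold: move[3]->R => LLURURR (positions: [(0, 0), (-1, 0), (-2, 0), (-2, 1), (-1, 1), (-1, 2), (0, 2), (1, 2)])
Fold: move[4]->R => LLURRRR (positions: [(0, 0), (-1, 0), (-2, 0), (-2, 1), (-1, 1), (0, 1), (1, 1), (2, 1)])

Answer: (0,0) (-1,0) (-2,0) (-2,1) (-1,1) (0,1) (1,1) (2,1)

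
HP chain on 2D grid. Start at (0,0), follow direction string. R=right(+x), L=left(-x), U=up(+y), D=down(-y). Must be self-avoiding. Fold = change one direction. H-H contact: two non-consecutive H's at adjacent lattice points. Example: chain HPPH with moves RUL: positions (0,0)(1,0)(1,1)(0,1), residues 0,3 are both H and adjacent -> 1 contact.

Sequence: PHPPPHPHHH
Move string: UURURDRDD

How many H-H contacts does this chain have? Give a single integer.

Positions: [(0, 0), (0, 1), (0, 2), (1, 2), (1, 3), (2, 3), (2, 2), (3, 2), (3, 1), (3, 0)]
No H-H contacts found.

Answer: 0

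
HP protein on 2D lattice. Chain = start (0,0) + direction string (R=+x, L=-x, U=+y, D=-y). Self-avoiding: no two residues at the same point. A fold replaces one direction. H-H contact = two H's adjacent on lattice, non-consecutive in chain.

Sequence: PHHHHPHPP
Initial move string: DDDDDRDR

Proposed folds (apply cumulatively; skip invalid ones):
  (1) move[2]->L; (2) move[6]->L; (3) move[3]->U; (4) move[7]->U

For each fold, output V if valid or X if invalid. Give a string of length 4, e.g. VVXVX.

Answer: VXXX

Derivation:
Initial: DDDDDRDR -> [(0, 0), (0, -1), (0, -2), (0, -3), (0, -4), (0, -5), (1, -5), (1, -6), (2, -6)]
Fold 1: move[2]->L => DDLDDRDR VALID
Fold 2: move[6]->L => DDLDDRLR INVALID (collision), skipped
Fold 3: move[3]->U => DDLUDRDR INVALID (collision), skipped
Fold 4: move[7]->U => DDLDDRDU INVALID (collision), skipped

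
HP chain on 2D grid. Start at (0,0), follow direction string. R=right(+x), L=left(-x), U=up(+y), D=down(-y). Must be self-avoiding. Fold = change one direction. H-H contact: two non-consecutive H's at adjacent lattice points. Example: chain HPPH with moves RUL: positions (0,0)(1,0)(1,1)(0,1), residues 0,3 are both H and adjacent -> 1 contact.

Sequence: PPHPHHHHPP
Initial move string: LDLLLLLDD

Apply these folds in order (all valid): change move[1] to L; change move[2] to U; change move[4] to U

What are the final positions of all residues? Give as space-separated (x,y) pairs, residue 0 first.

Answer: (0,0) (-1,0) (-2,0) (-2,1) (-3,1) (-3,2) (-4,2) (-5,2) (-5,1) (-5,0)

Derivation:
Initial moves: LDLLLLLDD
Fold: move[1]->L => LLLLLLLDD (positions: [(0, 0), (-1, 0), (-2, 0), (-3, 0), (-4, 0), (-5, 0), (-6, 0), (-7, 0), (-7, -1), (-7, -2)])
Fold: move[2]->U => LLULLLLDD (positions: [(0, 0), (-1, 0), (-2, 0), (-2, 1), (-3, 1), (-4, 1), (-5, 1), (-6, 1), (-6, 0), (-6, -1)])
Fold: move[4]->U => LLULULLDD (positions: [(0, 0), (-1, 0), (-2, 0), (-2, 1), (-3, 1), (-3, 2), (-4, 2), (-5, 2), (-5, 1), (-5, 0)])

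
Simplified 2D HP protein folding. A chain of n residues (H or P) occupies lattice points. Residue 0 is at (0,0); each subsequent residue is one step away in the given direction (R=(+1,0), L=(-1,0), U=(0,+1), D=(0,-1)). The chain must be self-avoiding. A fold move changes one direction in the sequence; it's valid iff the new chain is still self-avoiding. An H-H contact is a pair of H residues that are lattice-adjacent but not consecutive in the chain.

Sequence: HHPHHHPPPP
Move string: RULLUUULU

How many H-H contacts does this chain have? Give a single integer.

Answer: 1

Derivation:
Positions: [(0, 0), (1, 0), (1, 1), (0, 1), (-1, 1), (-1, 2), (-1, 3), (-1, 4), (-2, 4), (-2, 5)]
H-H contact: residue 0 @(0,0) - residue 3 @(0, 1)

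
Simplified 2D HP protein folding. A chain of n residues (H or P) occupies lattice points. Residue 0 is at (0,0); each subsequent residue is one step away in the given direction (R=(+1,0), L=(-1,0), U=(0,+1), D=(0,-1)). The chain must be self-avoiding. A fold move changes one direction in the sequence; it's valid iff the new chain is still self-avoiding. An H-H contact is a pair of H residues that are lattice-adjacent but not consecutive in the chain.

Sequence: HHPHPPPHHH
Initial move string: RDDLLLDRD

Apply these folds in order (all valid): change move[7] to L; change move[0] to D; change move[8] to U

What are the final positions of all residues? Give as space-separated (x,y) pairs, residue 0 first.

Answer: (0,0) (0,-1) (0,-2) (0,-3) (-1,-3) (-2,-3) (-3,-3) (-3,-4) (-4,-4) (-4,-3)

Derivation:
Initial moves: RDDLLLDRD
Fold: move[7]->L => RDDLLLDLD (positions: [(0, 0), (1, 0), (1, -1), (1, -2), (0, -2), (-1, -2), (-2, -2), (-2, -3), (-3, -3), (-3, -4)])
Fold: move[0]->D => DDDLLLDLD (positions: [(0, 0), (0, -1), (0, -2), (0, -3), (-1, -3), (-2, -3), (-3, -3), (-3, -4), (-4, -4), (-4, -5)])
Fold: move[8]->U => DDDLLLDLU (positions: [(0, 0), (0, -1), (0, -2), (0, -3), (-1, -3), (-2, -3), (-3, -3), (-3, -4), (-4, -4), (-4, -3)])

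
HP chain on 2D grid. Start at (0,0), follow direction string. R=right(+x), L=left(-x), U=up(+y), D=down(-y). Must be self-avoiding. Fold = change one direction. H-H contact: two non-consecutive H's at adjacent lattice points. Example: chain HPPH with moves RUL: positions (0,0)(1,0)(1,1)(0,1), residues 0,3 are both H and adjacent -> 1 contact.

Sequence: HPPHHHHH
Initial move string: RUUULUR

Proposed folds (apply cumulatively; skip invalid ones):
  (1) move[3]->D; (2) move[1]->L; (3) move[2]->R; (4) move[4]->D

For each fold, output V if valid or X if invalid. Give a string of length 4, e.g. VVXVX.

Answer: XXVX

Derivation:
Initial: RUUULUR -> [(0, 0), (1, 0), (1, 1), (1, 2), (1, 3), (0, 3), (0, 4), (1, 4)]
Fold 1: move[3]->D => RUUDLUR INVALID (collision), skipped
Fold 2: move[1]->L => RLUULUR INVALID (collision), skipped
Fold 3: move[2]->R => RURULUR VALID
Fold 4: move[4]->D => RURUDUR INVALID (collision), skipped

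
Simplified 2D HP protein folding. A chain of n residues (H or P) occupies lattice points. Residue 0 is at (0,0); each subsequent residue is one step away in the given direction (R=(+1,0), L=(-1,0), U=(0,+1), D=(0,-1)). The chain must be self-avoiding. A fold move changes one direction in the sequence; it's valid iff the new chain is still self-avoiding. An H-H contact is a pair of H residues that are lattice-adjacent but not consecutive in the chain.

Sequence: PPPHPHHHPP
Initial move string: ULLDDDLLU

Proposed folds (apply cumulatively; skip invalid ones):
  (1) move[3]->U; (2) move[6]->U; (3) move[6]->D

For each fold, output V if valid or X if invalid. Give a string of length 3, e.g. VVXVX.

Answer: XXV

Derivation:
Initial: ULLDDDLLU -> [(0, 0), (0, 1), (-1, 1), (-2, 1), (-2, 0), (-2, -1), (-2, -2), (-3, -2), (-4, -2), (-4, -1)]
Fold 1: move[3]->U => ULLUDDLLU INVALID (collision), skipped
Fold 2: move[6]->U => ULLDDDULU INVALID (collision), skipped
Fold 3: move[6]->D => ULLDDDDLU VALID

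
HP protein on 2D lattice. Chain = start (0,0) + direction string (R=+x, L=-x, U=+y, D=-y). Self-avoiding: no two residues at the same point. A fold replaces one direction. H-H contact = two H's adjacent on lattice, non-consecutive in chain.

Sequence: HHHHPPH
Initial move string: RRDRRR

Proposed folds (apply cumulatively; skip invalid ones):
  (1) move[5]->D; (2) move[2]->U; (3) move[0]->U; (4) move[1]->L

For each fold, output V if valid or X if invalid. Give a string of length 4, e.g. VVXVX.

Answer: VVVV

Derivation:
Initial: RRDRRR -> [(0, 0), (1, 0), (2, 0), (2, -1), (3, -1), (4, -1), (5, -1)]
Fold 1: move[5]->D => RRDRRD VALID
Fold 2: move[2]->U => RRURRD VALID
Fold 3: move[0]->U => URURRD VALID
Fold 4: move[1]->L => ULURRD VALID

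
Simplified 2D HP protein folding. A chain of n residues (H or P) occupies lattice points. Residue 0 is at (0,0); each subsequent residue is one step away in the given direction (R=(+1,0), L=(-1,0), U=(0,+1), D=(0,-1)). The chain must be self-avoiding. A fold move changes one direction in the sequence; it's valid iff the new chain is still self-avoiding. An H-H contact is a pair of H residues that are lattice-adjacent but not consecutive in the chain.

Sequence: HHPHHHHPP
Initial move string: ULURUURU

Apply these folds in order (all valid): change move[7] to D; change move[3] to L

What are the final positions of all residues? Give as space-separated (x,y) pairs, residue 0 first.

Answer: (0,0) (0,1) (-1,1) (-1,2) (-2,2) (-2,3) (-2,4) (-1,4) (-1,3)

Derivation:
Initial moves: ULURUURU
Fold: move[7]->D => ULURUURD (positions: [(0, 0), (0, 1), (-1, 1), (-1, 2), (0, 2), (0, 3), (0, 4), (1, 4), (1, 3)])
Fold: move[3]->L => ULULUURD (positions: [(0, 0), (0, 1), (-1, 1), (-1, 2), (-2, 2), (-2, 3), (-2, 4), (-1, 4), (-1, 3)])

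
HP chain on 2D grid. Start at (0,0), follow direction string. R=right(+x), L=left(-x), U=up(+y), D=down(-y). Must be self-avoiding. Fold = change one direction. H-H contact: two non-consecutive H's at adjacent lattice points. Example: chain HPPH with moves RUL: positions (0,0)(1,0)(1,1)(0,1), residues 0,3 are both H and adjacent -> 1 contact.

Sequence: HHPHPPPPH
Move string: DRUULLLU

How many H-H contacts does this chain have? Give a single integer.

Positions: [(0, 0), (0, -1), (1, -1), (1, 0), (1, 1), (0, 1), (-1, 1), (-2, 1), (-2, 2)]
H-H contact: residue 0 @(0,0) - residue 3 @(1, 0)

Answer: 1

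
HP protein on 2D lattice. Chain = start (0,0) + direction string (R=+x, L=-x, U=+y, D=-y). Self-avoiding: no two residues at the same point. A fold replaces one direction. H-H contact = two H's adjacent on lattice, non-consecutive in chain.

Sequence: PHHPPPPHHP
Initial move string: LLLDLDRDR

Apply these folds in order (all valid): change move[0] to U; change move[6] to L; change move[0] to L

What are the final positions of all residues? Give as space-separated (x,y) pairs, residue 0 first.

Answer: (0,0) (-1,0) (-2,0) (-3,0) (-3,-1) (-4,-1) (-4,-2) (-5,-2) (-5,-3) (-4,-3)

Derivation:
Initial moves: LLLDLDRDR
Fold: move[0]->U => ULLDLDRDR (positions: [(0, 0), (0, 1), (-1, 1), (-2, 1), (-2, 0), (-3, 0), (-3, -1), (-2, -1), (-2, -2), (-1, -2)])
Fold: move[6]->L => ULLDLDLDR (positions: [(0, 0), (0, 1), (-1, 1), (-2, 1), (-2, 0), (-3, 0), (-3, -1), (-4, -1), (-4, -2), (-3, -2)])
Fold: move[0]->L => LLLDLDLDR (positions: [(0, 0), (-1, 0), (-2, 0), (-3, 0), (-3, -1), (-4, -1), (-4, -2), (-5, -2), (-5, -3), (-4, -3)])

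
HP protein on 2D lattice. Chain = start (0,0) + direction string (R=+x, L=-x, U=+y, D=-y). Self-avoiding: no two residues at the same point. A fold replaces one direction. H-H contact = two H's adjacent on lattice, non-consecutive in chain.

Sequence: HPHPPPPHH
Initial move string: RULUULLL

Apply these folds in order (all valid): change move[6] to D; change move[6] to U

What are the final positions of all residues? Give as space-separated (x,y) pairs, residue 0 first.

Initial moves: RULUULLL
Fold: move[6]->D => RULUULDL (positions: [(0, 0), (1, 0), (1, 1), (0, 1), (0, 2), (0, 3), (-1, 3), (-1, 2), (-2, 2)])
Fold: move[6]->U => RULUULUL (positions: [(0, 0), (1, 0), (1, 1), (0, 1), (0, 2), (0, 3), (-1, 3), (-1, 4), (-2, 4)])

Answer: (0,0) (1,0) (1,1) (0,1) (0,2) (0,3) (-1,3) (-1,4) (-2,4)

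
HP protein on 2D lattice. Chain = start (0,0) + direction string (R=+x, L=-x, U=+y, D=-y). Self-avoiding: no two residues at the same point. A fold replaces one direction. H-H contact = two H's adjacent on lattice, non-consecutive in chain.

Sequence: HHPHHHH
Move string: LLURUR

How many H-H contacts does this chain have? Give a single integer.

Answer: 1

Derivation:
Positions: [(0, 0), (-1, 0), (-2, 0), (-2, 1), (-1, 1), (-1, 2), (0, 2)]
H-H contact: residue 1 @(-1,0) - residue 4 @(-1, 1)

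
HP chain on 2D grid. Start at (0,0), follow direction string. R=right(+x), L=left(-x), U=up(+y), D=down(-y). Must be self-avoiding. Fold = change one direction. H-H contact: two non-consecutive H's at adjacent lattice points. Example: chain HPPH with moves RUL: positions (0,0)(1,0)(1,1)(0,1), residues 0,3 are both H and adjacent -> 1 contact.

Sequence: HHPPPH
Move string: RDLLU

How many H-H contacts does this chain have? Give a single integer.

Answer: 1

Derivation:
Positions: [(0, 0), (1, 0), (1, -1), (0, -1), (-1, -1), (-1, 0)]
H-H contact: residue 0 @(0,0) - residue 5 @(-1, 0)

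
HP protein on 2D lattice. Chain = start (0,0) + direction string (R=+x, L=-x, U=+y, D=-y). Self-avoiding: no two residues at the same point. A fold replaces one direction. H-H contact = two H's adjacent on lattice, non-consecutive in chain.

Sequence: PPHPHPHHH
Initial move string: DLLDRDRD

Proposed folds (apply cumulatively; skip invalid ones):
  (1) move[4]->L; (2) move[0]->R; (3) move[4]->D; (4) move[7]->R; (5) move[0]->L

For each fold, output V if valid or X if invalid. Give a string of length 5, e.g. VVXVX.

Initial: DLLDRDRD -> [(0, 0), (0, -1), (-1, -1), (-2, -1), (-2, -2), (-1, -2), (-1, -3), (0, -3), (0, -4)]
Fold 1: move[4]->L => DLLDLDRD VALID
Fold 2: move[0]->R => RLLDLDRD INVALID (collision), skipped
Fold 3: move[4]->D => DLLDDDRD VALID
Fold 4: move[7]->R => DLLDDDRR VALID
Fold 5: move[0]->L => LLLDDDRR VALID

Answer: VXVVV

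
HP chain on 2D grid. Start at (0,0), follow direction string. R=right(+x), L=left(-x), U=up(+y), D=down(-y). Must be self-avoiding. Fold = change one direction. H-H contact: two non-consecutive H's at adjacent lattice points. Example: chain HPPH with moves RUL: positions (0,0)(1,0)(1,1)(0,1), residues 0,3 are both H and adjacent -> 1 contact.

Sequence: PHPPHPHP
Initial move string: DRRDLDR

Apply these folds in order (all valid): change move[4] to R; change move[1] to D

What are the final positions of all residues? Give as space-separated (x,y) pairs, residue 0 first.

Answer: (0,0) (0,-1) (0,-2) (1,-2) (1,-3) (2,-3) (2,-4) (3,-4)

Derivation:
Initial moves: DRRDLDR
Fold: move[4]->R => DRRDRDR (positions: [(0, 0), (0, -1), (1, -1), (2, -1), (2, -2), (3, -2), (3, -3), (4, -3)])
Fold: move[1]->D => DDRDRDR (positions: [(0, 0), (0, -1), (0, -2), (1, -2), (1, -3), (2, -3), (2, -4), (3, -4)])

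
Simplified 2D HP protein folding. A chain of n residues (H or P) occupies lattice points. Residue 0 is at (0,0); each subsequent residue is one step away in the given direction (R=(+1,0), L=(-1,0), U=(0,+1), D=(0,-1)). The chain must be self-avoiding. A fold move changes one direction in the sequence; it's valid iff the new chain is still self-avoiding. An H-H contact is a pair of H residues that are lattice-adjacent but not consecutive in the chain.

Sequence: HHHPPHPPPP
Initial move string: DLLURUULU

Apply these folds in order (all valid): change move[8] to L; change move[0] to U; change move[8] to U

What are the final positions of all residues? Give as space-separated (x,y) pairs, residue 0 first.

Initial moves: DLLURUULU
Fold: move[8]->L => DLLURUULL (positions: [(0, 0), (0, -1), (-1, -1), (-2, -1), (-2, 0), (-1, 0), (-1, 1), (-1, 2), (-2, 2), (-3, 2)])
Fold: move[0]->U => ULLURUULL (positions: [(0, 0), (0, 1), (-1, 1), (-2, 1), (-2, 2), (-1, 2), (-1, 3), (-1, 4), (-2, 4), (-3, 4)])
Fold: move[8]->U => ULLURUULU (positions: [(0, 0), (0, 1), (-1, 1), (-2, 1), (-2, 2), (-1, 2), (-1, 3), (-1, 4), (-2, 4), (-2, 5)])

Answer: (0,0) (0,1) (-1,1) (-2,1) (-2,2) (-1,2) (-1,3) (-1,4) (-2,4) (-2,5)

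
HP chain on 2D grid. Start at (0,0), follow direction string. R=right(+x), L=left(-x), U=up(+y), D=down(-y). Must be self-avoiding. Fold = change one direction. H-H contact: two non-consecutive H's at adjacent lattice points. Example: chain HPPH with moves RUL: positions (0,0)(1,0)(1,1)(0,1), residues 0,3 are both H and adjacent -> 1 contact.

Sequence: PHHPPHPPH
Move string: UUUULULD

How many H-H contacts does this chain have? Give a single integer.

Positions: [(0, 0), (0, 1), (0, 2), (0, 3), (0, 4), (-1, 4), (-1, 5), (-2, 5), (-2, 4)]
H-H contact: residue 5 @(-1,4) - residue 8 @(-2, 4)

Answer: 1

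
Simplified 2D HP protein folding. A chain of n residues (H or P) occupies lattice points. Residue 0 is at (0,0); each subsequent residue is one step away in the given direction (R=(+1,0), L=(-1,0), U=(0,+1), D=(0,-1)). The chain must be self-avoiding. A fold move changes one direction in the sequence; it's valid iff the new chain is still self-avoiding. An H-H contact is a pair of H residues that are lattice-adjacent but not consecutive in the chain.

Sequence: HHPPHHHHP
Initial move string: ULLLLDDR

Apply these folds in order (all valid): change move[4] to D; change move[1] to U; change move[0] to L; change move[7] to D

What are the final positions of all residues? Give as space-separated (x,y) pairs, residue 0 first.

Answer: (0,0) (-1,0) (-1,1) (-2,1) (-3,1) (-3,0) (-3,-1) (-3,-2) (-3,-3)

Derivation:
Initial moves: ULLLLDDR
Fold: move[4]->D => ULLLDDDR (positions: [(0, 0), (0, 1), (-1, 1), (-2, 1), (-3, 1), (-3, 0), (-3, -1), (-3, -2), (-2, -2)])
Fold: move[1]->U => UULLDDDR (positions: [(0, 0), (0, 1), (0, 2), (-1, 2), (-2, 2), (-2, 1), (-2, 0), (-2, -1), (-1, -1)])
Fold: move[0]->L => LULLDDDR (positions: [(0, 0), (-1, 0), (-1, 1), (-2, 1), (-3, 1), (-3, 0), (-3, -1), (-3, -2), (-2, -2)])
Fold: move[7]->D => LULLDDDD (positions: [(0, 0), (-1, 0), (-1, 1), (-2, 1), (-3, 1), (-3, 0), (-3, -1), (-3, -2), (-3, -3)])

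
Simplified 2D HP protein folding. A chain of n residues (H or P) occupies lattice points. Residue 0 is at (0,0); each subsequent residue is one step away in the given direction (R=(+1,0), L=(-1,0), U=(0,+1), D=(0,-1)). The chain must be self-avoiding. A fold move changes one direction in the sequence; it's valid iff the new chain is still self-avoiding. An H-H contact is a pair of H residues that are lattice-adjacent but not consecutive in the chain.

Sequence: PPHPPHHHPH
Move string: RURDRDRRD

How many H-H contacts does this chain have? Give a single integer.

Positions: [(0, 0), (1, 0), (1, 1), (2, 1), (2, 0), (3, 0), (3, -1), (4, -1), (5, -1), (5, -2)]
No H-H contacts found.

Answer: 0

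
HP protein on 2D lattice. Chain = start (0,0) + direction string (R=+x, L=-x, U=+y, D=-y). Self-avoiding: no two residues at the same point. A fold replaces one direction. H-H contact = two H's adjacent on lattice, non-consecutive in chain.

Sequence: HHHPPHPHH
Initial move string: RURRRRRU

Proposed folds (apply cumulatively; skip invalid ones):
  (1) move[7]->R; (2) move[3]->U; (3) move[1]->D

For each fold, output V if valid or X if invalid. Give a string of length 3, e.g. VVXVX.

Answer: VVV

Derivation:
Initial: RURRRRRU -> [(0, 0), (1, 0), (1, 1), (2, 1), (3, 1), (4, 1), (5, 1), (6, 1), (6, 2)]
Fold 1: move[7]->R => RURRRRRR VALID
Fold 2: move[3]->U => RURURRRR VALID
Fold 3: move[1]->D => RDRURRRR VALID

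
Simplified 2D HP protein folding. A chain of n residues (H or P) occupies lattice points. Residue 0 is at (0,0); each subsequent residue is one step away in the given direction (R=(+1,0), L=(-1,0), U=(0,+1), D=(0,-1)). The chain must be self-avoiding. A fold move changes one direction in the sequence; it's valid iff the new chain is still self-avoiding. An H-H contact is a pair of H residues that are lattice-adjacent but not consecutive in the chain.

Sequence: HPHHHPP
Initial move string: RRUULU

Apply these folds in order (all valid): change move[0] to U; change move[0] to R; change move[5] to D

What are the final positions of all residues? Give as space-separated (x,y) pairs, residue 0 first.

Initial moves: RRUULU
Fold: move[0]->U => URUULU (positions: [(0, 0), (0, 1), (1, 1), (1, 2), (1, 3), (0, 3), (0, 4)])
Fold: move[0]->R => RRUULU (positions: [(0, 0), (1, 0), (2, 0), (2, 1), (2, 2), (1, 2), (1, 3)])
Fold: move[5]->D => RRUULD (positions: [(0, 0), (1, 0), (2, 0), (2, 1), (2, 2), (1, 2), (1, 1)])

Answer: (0,0) (1,0) (2,0) (2,1) (2,2) (1,2) (1,1)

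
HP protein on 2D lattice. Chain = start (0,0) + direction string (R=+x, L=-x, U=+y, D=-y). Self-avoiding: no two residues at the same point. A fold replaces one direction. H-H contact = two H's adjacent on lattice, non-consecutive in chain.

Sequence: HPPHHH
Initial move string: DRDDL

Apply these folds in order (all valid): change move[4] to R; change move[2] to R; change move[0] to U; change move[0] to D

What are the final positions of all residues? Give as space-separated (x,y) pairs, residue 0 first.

Answer: (0,0) (0,-1) (1,-1) (2,-1) (2,-2) (3,-2)

Derivation:
Initial moves: DRDDL
Fold: move[4]->R => DRDDR (positions: [(0, 0), (0, -1), (1, -1), (1, -2), (1, -3), (2, -3)])
Fold: move[2]->R => DRRDR (positions: [(0, 0), (0, -1), (1, -1), (2, -1), (2, -2), (3, -2)])
Fold: move[0]->U => URRDR (positions: [(0, 0), (0, 1), (1, 1), (2, 1), (2, 0), (3, 0)])
Fold: move[0]->D => DRRDR (positions: [(0, 0), (0, -1), (1, -1), (2, -1), (2, -2), (3, -2)])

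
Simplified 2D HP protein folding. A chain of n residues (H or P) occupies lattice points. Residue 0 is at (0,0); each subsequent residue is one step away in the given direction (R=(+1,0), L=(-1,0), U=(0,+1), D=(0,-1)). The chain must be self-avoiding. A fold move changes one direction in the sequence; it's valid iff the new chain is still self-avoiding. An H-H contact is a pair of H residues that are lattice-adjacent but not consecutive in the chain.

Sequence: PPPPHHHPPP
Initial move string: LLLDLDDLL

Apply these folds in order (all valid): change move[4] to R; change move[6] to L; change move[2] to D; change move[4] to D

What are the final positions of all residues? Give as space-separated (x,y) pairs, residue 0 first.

Answer: (0,0) (-1,0) (-2,0) (-2,-1) (-2,-2) (-2,-3) (-2,-4) (-3,-4) (-4,-4) (-5,-4)

Derivation:
Initial moves: LLLDLDDLL
Fold: move[4]->R => LLLDRDDLL (positions: [(0, 0), (-1, 0), (-2, 0), (-3, 0), (-3, -1), (-2, -1), (-2, -2), (-2, -3), (-3, -3), (-4, -3)])
Fold: move[6]->L => LLLDRDLLL (positions: [(0, 0), (-1, 0), (-2, 0), (-3, 0), (-3, -1), (-2, -1), (-2, -2), (-3, -2), (-4, -2), (-5, -2)])
Fold: move[2]->D => LLDDRDLLL (positions: [(0, 0), (-1, 0), (-2, 0), (-2, -1), (-2, -2), (-1, -2), (-1, -3), (-2, -3), (-3, -3), (-4, -3)])
Fold: move[4]->D => LLDDDDLLL (positions: [(0, 0), (-1, 0), (-2, 0), (-2, -1), (-2, -2), (-2, -3), (-2, -4), (-3, -4), (-4, -4), (-5, -4)])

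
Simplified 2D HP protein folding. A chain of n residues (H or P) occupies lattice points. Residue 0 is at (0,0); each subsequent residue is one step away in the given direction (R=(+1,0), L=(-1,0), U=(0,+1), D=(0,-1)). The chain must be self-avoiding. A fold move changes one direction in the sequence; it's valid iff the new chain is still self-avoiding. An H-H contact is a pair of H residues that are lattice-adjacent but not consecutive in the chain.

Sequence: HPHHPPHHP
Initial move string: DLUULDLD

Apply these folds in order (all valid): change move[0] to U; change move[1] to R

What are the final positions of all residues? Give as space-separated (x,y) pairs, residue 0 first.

Initial moves: DLUULDLD
Fold: move[0]->U => ULUULDLD (positions: [(0, 0), (0, 1), (-1, 1), (-1, 2), (-1, 3), (-2, 3), (-2, 2), (-3, 2), (-3, 1)])
Fold: move[1]->R => URUULDLD (positions: [(0, 0), (0, 1), (1, 1), (1, 2), (1, 3), (0, 3), (0, 2), (-1, 2), (-1, 1)])

Answer: (0,0) (0,1) (1,1) (1,2) (1,3) (0,3) (0,2) (-1,2) (-1,1)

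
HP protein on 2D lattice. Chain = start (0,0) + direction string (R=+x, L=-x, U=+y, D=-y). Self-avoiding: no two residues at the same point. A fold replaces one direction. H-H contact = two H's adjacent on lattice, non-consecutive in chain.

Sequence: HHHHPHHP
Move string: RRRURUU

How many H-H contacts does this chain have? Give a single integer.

Positions: [(0, 0), (1, 0), (2, 0), (3, 0), (3, 1), (4, 1), (4, 2), (4, 3)]
No H-H contacts found.

Answer: 0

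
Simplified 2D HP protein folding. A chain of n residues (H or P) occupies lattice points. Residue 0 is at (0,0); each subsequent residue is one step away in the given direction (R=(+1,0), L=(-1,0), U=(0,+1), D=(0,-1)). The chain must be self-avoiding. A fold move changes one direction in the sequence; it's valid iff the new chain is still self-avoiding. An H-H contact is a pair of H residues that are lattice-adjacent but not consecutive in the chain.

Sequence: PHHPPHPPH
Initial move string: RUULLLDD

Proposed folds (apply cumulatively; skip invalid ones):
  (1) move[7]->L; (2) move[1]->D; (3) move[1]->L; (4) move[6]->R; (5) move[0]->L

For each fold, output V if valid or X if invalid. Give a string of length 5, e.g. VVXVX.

Answer: VXXXV

Derivation:
Initial: RUULLLDD -> [(0, 0), (1, 0), (1, 1), (1, 2), (0, 2), (-1, 2), (-2, 2), (-2, 1), (-2, 0)]
Fold 1: move[7]->L => RUULLLDL VALID
Fold 2: move[1]->D => RDULLLDL INVALID (collision), skipped
Fold 3: move[1]->L => RLULLLDL INVALID (collision), skipped
Fold 4: move[6]->R => RUULLLRL INVALID (collision), skipped
Fold 5: move[0]->L => LUULLLDL VALID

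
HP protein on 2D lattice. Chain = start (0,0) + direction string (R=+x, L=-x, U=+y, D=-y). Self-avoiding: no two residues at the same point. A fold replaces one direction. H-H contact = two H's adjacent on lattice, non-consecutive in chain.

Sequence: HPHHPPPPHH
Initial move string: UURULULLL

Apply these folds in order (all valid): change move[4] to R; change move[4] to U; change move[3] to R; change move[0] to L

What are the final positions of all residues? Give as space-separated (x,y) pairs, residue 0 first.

Initial moves: UURULULLL
Fold: move[4]->R => UURURULLL (positions: [(0, 0), (0, 1), (0, 2), (1, 2), (1, 3), (2, 3), (2, 4), (1, 4), (0, 4), (-1, 4)])
Fold: move[4]->U => UURUUULLL (positions: [(0, 0), (0, 1), (0, 2), (1, 2), (1, 3), (1, 4), (1, 5), (0, 5), (-1, 5), (-2, 5)])
Fold: move[3]->R => UURRUULLL (positions: [(0, 0), (0, 1), (0, 2), (1, 2), (2, 2), (2, 3), (2, 4), (1, 4), (0, 4), (-1, 4)])
Fold: move[0]->L => LURRUULLL (positions: [(0, 0), (-1, 0), (-1, 1), (0, 1), (1, 1), (1, 2), (1, 3), (0, 3), (-1, 3), (-2, 3)])

Answer: (0,0) (-1,0) (-1,1) (0,1) (1,1) (1,2) (1,3) (0,3) (-1,3) (-2,3)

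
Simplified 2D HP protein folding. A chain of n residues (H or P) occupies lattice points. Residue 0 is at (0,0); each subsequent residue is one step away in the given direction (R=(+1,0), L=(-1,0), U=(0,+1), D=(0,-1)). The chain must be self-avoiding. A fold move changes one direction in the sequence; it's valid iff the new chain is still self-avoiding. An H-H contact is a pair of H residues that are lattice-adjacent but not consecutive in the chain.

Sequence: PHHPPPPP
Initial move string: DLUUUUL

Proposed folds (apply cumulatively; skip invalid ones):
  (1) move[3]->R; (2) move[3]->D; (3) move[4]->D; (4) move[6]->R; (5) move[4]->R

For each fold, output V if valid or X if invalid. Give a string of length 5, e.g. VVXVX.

Initial: DLUUUUL -> [(0, 0), (0, -1), (-1, -1), (-1, 0), (-1, 1), (-1, 2), (-1, 3), (-2, 3)]
Fold 1: move[3]->R => DLURUUL INVALID (collision), skipped
Fold 2: move[3]->D => DLUDUUL INVALID (collision), skipped
Fold 3: move[4]->D => DLUUDUL INVALID (collision), skipped
Fold 4: move[6]->R => DLUUUUR VALID
Fold 5: move[4]->R => DLUURUR VALID

Answer: XXXVV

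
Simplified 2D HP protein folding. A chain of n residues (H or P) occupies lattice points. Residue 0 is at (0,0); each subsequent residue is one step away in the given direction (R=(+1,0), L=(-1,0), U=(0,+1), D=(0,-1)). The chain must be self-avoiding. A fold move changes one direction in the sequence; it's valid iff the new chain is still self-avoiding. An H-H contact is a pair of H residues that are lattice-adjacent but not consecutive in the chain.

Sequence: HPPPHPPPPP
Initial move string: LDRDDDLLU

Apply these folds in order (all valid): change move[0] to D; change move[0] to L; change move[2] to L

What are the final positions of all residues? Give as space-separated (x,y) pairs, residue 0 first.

Initial moves: LDRDDDLLU
Fold: move[0]->D => DDRDDDLLU (positions: [(0, 0), (0, -1), (0, -2), (1, -2), (1, -3), (1, -4), (1, -5), (0, -5), (-1, -5), (-1, -4)])
Fold: move[0]->L => LDRDDDLLU (positions: [(0, 0), (-1, 0), (-1, -1), (0, -1), (0, -2), (0, -3), (0, -4), (-1, -4), (-2, -4), (-2, -3)])
Fold: move[2]->L => LDLDDDLLU (positions: [(0, 0), (-1, 0), (-1, -1), (-2, -1), (-2, -2), (-2, -3), (-2, -4), (-3, -4), (-4, -4), (-4, -3)])

Answer: (0,0) (-1,0) (-1,-1) (-2,-1) (-2,-2) (-2,-3) (-2,-4) (-3,-4) (-4,-4) (-4,-3)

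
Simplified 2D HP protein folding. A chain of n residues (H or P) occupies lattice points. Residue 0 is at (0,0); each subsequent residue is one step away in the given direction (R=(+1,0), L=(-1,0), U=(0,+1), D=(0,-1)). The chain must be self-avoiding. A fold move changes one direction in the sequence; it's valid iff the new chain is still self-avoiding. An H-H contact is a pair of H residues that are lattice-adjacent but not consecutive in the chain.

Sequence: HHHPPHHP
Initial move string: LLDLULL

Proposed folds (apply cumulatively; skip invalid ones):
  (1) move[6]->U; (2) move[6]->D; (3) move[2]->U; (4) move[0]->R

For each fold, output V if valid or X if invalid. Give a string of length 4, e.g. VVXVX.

Answer: VVVX

Derivation:
Initial: LLDLULL -> [(0, 0), (-1, 0), (-2, 0), (-2, -1), (-3, -1), (-3, 0), (-4, 0), (-5, 0)]
Fold 1: move[6]->U => LLDLULU VALID
Fold 2: move[6]->D => LLDLULD VALID
Fold 3: move[2]->U => LLULULD VALID
Fold 4: move[0]->R => RLULULD INVALID (collision), skipped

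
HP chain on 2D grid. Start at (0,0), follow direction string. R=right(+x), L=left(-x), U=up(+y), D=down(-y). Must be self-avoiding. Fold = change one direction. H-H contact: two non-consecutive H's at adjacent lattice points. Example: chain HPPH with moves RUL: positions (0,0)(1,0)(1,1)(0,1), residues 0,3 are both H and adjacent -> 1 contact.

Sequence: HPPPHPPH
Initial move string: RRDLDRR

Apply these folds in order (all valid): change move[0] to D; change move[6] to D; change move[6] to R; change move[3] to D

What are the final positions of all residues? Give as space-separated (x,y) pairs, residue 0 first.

Initial moves: RRDLDRR
Fold: move[0]->D => DRDLDRR (positions: [(0, 0), (0, -1), (1, -1), (1, -2), (0, -2), (0, -3), (1, -3), (2, -3)])
Fold: move[6]->D => DRDLDRD (positions: [(0, 0), (0, -1), (1, -1), (1, -2), (0, -2), (0, -3), (1, -3), (1, -4)])
Fold: move[6]->R => DRDLDRR (positions: [(0, 0), (0, -1), (1, -1), (1, -2), (0, -2), (0, -3), (1, -3), (2, -3)])
Fold: move[3]->D => DRDDDRR (positions: [(0, 0), (0, -1), (1, -1), (1, -2), (1, -3), (1, -4), (2, -4), (3, -4)])

Answer: (0,0) (0,-1) (1,-1) (1,-2) (1,-3) (1,-4) (2,-4) (3,-4)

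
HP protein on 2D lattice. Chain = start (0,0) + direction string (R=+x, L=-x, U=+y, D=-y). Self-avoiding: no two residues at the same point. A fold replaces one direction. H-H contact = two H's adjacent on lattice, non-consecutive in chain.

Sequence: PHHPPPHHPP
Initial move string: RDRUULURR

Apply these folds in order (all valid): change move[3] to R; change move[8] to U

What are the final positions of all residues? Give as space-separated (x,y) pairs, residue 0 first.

Initial moves: RDRUULURR
Fold: move[3]->R => RDRRULURR (positions: [(0, 0), (1, 0), (1, -1), (2, -1), (3, -1), (3, 0), (2, 0), (2, 1), (3, 1), (4, 1)])
Fold: move[8]->U => RDRRULURU (positions: [(0, 0), (1, 0), (1, -1), (2, -1), (3, -1), (3, 0), (2, 0), (2, 1), (3, 1), (3, 2)])

Answer: (0,0) (1,0) (1,-1) (2,-1) (3,-1) (3,0) (2,0) (2,1) (3,1) (3,2)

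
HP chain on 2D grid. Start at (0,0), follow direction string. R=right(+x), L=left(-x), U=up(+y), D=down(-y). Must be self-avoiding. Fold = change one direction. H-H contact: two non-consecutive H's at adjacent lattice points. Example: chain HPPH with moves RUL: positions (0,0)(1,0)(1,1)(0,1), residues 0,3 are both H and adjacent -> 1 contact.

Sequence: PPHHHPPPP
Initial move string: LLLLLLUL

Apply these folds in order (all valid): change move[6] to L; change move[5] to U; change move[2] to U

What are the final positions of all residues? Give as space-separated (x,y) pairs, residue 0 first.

Initial moves: LLLLLLUL
Fold: move[6]->L => LLLLLLLL (positions: [(0, 0), (-1, 0), (-2, 0), (-3, 0), (-4, 0), (-5, 0), (-6, 0), (-7, 0), (-8, 0)])
Fold: move[5]->U => LLLLLULL (positions: [(0, 0), (-1, 0), (-2, 0), (-3, 0), (-4, 0), (-5, 0), (-5, 1), (-6, 1), (-7, 1)])
Fold: move[2]->U => LLULLULL (positions: [(0, 0), (-1, 0), (-2, 0), (-2, 1), (-3, 1), (-4, 1), (-4, 2), (-5, 2), (-6, 2)])

Answer: (0,0) (-1,0) (-2,0) (-2,1) (-3,1) (-4,1) (-4,2) (-5,2) (-6,2)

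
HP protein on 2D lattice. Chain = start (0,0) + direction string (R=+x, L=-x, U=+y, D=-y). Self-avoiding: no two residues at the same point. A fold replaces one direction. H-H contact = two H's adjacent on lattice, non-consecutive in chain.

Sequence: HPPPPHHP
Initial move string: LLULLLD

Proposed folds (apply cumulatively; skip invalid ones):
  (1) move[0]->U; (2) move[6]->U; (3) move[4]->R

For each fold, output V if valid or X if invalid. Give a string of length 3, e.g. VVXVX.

Answer: VVX

Derivation:
Initial: LLULLLD -> [(0, 0), (-1, 0), (-2, 0), (-2, 1), (-3, 1), (-4, 1), (-5, 1), (-5, 0)]
Fold 1: move[0]->U => ULULLLD VALID
Fold 2: move[6]->U => ULULLLU VALID
Fold 3: move[4]->R => ULULRLU INVALID (collision), skipped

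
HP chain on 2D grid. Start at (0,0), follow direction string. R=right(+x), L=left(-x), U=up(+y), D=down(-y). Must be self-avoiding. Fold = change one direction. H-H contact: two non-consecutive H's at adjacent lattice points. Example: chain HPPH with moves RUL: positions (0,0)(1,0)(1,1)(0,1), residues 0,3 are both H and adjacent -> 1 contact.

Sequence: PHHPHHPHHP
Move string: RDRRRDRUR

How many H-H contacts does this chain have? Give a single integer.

Answer: 1

Derivation:
Positions: [(0, 0), (1, 0), (1, -1), (2, -1), (3, -1), (4, -1), (4, -2), (5, -2), (5, -1), (6, -1)]
H-H contact: residue 5 @(4,-1) - residue 8 @(5, -1)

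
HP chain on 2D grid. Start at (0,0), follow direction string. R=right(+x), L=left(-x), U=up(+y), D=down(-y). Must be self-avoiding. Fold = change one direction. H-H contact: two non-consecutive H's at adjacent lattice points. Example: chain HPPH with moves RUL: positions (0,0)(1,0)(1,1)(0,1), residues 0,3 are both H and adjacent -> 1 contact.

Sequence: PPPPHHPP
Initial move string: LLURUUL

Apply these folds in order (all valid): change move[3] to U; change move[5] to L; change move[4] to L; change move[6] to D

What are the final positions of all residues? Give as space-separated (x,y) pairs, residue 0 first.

Initial moves: LLURUUL
Fold: move[3]->U => LLUUUUL (positions: [(0, 0), (-1, 0), (-2, 0), (-2, 1), (-2, 2), (-2, 3), (-2, 4), (-3, 4)])
Fold: move[5]->L => LLUUULL (positions: [(0, 0), (-1, 0), (-2, 0), (-2, 1), (-2, 2), (-2, 3), (-3, 3), (-4, 3)])
Fold: move[4]->L => LLUULLL (positions: [(0, 0), (-1, 0), (-2, 0), (-2, 1), (-2, 2), (-3, 2), (-4, 2), (-5, 2)])
Fold: move[6]->D => LLUULLD (positions: [(0, 0), (-1, 0), (-2, 0), (-2, 1), (-2, 2), (-3, 2), (-4, 2), (-4, 1)])

Answer: (0,0) (-1,0) (-2,0) (-2,1) (-2,2) (-3,2) (-4,2) (-4,1)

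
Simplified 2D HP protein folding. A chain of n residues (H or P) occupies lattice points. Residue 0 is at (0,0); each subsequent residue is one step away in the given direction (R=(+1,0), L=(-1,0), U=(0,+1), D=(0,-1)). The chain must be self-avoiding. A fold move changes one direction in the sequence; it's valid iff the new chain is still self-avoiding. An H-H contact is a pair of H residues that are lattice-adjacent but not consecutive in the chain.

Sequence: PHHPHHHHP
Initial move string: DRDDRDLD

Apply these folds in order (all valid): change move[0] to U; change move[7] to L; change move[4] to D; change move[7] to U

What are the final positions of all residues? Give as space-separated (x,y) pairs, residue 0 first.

Answer: (0,0) (0,1) (1,1) (1,0) (1,-1) (1,-2) (1,-3) (0,-3) (0,-2)

Derivation:
Initial moves: DRDDRDLD
Fold: move[0]->U => URDDRDLD (positions: [(0, 0), (0, 1), (1, 1), (1, 0), (1, -1), (2, -1), (2, -2), (1, -2), (1, -3)])
Fold: move[7]->L => URDDRDLL (positions: [(0, 0), (0, 1), (1, 1), (1, 0), (1, -1), (2, -1), (2, -2), (1, -2), (0, -2)])
Fold: move[4]->D => URDDDDLL (positions: [(0, 0), (0, 1), (1, 1), (1, 0), (1, -1), (1, -2), (1, -3), (0, -3), (-1, -3)])
Fold: move[7]->U => URDDDDLU (positions: [(0, 0), (0, 1), (1, 1), (1, 0), (1, -1), (1, -2), (1, -3), (0, -3), (0, -2)])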